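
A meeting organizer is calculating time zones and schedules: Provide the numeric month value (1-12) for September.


Calendar month order:
8. August
9. September <--
10. October
September is month number 9

9


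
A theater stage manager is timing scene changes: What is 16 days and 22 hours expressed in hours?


Days: 16
Extra hours: 22
Hours per day: 24
Days to hours: 16 x 24 = 384
Total: 384 + 22 = 406

406


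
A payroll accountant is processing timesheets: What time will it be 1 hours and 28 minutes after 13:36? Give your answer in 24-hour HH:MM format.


Start time: 13:36
Adding: 1 hours 28 minutes
Minutes: 36 + 28 = 64
Minute overflow: 64 >= 60, so carry 1 hour, minutes = 4
Hours: 13 + 1 + 1 = 15
Result: 15:04

15:04


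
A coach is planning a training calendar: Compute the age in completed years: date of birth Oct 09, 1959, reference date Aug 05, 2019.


Birth: 1959-10-09
Reference: 2019-08-05
Year difference: 2019 - 1959 = 60
Has birthday (10-09) occurred by 08-05? No
Birthday not yet reached this year -> subtract 1
Age in full years: 59

59


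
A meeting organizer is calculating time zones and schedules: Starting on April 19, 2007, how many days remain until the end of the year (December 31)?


Start: April 19, 2007
End: December 31, 2007
Days left in April: 11
May: 31
June: 30
July: 31
August: 31
... plus remaining months
Sum of remaining months: 245
Total: 11 + 245 = 256

256


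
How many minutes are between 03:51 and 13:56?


Start time: 03:51 = 231 minutes from midnight
End time: 13:56 = 836 minutes from midnight
Difference: 836 - 231 = 605 minutes
That is 10 hours and 5 minutes

605


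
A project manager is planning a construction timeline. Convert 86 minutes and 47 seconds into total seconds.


Minutes: 86
Seconds: 47
Convert minutes to seconds: 86 x 60 = 5160
Add remaining seconds: 5160 + 47 = 5207

5207


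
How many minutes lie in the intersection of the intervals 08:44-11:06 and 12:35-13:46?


Interval A: [524, 666] minutes from midnight
Interval B: [755, 826] minutes from midnight
Overlap start = max(524, 755) = 755
Overlap end = min(666, 826) = 666
End <= start, so the intervals do not overlap: 0 minutes

0


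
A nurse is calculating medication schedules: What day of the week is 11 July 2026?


Date: 2026-07-11
January 1, 2026 is a Thursday
Day of year: 192
Offset from Jan 1: 191 days
191 mod 7 = 2
Result: Saturday

Saturday


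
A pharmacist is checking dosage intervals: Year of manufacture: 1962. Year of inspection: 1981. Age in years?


Birth year: 1962
Current year: 1981
Age = current year - birth year
Age = 1981 - 1962 = 19

19


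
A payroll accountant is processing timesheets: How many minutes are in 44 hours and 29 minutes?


Hours: 44
Extra minutes: 29
Minutes per hour: 60
Hours to minutes: 44 x 60 = 2640
Total: 2640 + 29 = 2669

2669


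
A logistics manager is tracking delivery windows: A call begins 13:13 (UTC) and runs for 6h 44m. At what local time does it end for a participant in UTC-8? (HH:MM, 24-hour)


Start: 13:13 in UTC
Step 1 - add duration:
  minutes: 13 + 44 = 57
  hours: 13 + 6 + 0 = 19
  end in UTC: 19:57
Step 2 - convert UTC -> UTC-8:
  offset difference: -8 - (0) = -8 hours
  19 + (-8) = 11 -> mod 24 = 11
Result: 11:57 in UTC-8

11:57


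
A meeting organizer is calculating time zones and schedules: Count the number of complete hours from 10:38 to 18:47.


Start: 10:38
End: 18:47
Hour difference: 18 - 10 = 8 hours
Minute difference: 47 - 38 = 9 minutes
Total minutes: 489
Complete hours: 489 / 60 = 8 (remainder 9)

8


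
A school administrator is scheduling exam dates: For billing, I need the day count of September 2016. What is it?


Month: September
Year: 2016
September is a 30-day month
Total: 30 days

30


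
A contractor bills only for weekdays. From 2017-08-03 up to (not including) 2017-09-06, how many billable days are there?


Start: 2017-08-03 (Thursday)
End (exclusive): 2017-09-06 (Wednesday)
Total calendar days: 34
Full weeks: 34 // 7 = 4 -> 20 weekdays
Remaining 6 days starting on Thursday:
  Thu(w), Fri(w), Sat(-), Sun(-), Mon(w), Tue(w) -> 4 weekdays
Total business days: 20 + 4 = 24

24


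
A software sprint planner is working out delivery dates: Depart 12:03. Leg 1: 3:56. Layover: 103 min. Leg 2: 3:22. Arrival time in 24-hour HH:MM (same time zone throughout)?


Depart: 12:03
Leg 1: +236 min -> 15:59
Layover: +103 min -> 17:42
Leg 2: +202 min -> 21:04
Total travel: 541 minutes = 9h 1m
Arrival: 21:04

21:04


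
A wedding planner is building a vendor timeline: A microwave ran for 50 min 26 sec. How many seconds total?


Minutes: 50
Extra seconds: 26
Seconds per minute: 60
Minutes to seconds: 50 x 60 = 3000
Total: 3000 + 26 = 3026

3026


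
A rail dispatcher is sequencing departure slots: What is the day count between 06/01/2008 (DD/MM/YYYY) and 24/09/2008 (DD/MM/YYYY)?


Start date: 2008-01-06
End date: 2008-09-24
Jan 2008: +26 days
Feb 2008: +29 days
Mar 2008: +31 days
... (6 more months)
Total: 262 days

262


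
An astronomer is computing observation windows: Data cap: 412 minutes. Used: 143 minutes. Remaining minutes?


Total budget: 412 minutes
Time used: 143 minutes
Remaining: 412 - 143 = 269 minutes
Percent used: 34.7%
Percent remaining: 65.3%

269


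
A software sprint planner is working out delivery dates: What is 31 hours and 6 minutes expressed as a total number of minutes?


Hours: 31
Minutes: 6
Convert hours to minutes: 31 x 60 = 1860
Add remaining minutes: 1860 + 6 = 1866

1866


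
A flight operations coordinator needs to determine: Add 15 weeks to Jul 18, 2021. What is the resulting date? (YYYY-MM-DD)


Start: 2021-07-18
Weeks to add: 15
Convert to days: 15 x 7 = 105 days
Add 105 days to 2021-07-18
Result: 2021-10-31

2021-10-31


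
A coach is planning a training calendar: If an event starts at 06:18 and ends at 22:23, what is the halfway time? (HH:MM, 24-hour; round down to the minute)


Start time: 06:18 = 378 minutes from midnight
End time: 22:23 = 1343 minutes from midnight
Sum: 378 + 1343 = 1721
Midpoint: 1721 / 2 = 860 minutes
Convert: 860 / 60 = 14 hours, 20 minutes
Result: 14:20

14:20


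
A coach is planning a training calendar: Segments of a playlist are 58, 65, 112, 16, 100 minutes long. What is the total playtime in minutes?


Durations: 58, 65, 112, 16, 100
Running sum: 58
+ 65 = 123
+ 112 = 235
+ 16 = 251
+ 100 = 351
Total duration: 351 minutes
That is 5 hours and 51 minutes

351


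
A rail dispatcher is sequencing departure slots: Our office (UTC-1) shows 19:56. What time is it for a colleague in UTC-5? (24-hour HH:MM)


Local time: 19:56 at UTC-1 (offset -1h)
Target zone: UTC-5 (offset -5h)
Difference: -5 - (-1) = -4 hours
Calculation: 19 + (-4) = 15
Result: 15:56

15:56


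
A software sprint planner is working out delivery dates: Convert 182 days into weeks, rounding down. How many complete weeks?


Total days: 182
Days per week: 7
Division: 182 / 7 = 26 remainder 0
Complete weeks: 26
Remaining days: 0

26


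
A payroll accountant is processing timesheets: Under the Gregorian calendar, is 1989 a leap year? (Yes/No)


Year: 1989
Divisible by 4? 1989 / 4 = 497.25 -> No
Not divisible by 4, so NOT a leap year

No


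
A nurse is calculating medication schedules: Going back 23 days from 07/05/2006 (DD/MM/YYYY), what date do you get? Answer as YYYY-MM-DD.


Start: 2006-05-07
Subtracting 23 days
Days already passed in May: 7
After going back through May: 16 more days to subtract
April 2006 has 30 days, need 16
Result: 2006-04-14

2006-04-14


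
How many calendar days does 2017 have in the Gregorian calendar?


Year: 2017
Check leap year rules:
Divisible by 4? No
2017 is not a leap year
Days: 365

365


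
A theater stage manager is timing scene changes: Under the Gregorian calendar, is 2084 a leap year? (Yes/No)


Year: 2084
Divisible by 4? 2084 / 4 = 521.0 -> Yes
Divisible by 100? 2084 / 100 = 20.84 -> No
Divisible by 4 but not 100, so it IS a leap year

Yes


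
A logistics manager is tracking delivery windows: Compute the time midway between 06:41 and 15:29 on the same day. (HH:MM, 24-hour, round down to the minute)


Start time: 06:41 = 401 minutes from midnight
End time: 15:29 = 929 minutes from midnight
Sum: 401 + 929 = 1330
Midpoint: 1330 / 2 = 665 minutes
Convert: 665 / 60 = 11 hours, 5 minutes
Result: 11:05

11:05


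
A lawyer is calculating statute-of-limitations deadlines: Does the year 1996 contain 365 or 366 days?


Year: 1996
Check leap year rules:
Divisible by 4? Yes
Divisible by 100? No
1996 is a leap year
Days: 366

366


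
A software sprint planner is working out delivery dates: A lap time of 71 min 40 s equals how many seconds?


Minutes: 71
Seconds: 40
Convert minutes to seconds: 71 x 60 = 4260
Add remaining seconds: 4260 + 40 = 4300

4300


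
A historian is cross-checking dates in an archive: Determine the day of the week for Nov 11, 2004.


Date: 2004-11-11
January 1, 2004 is a Thursday
Day of year: 316
Offset from Jan 1: 315 days
315 mod 7 = 0
Result: Thursday

Thursday


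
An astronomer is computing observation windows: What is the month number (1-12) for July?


Calendar month order:
6. June
7. July <--
8. August
July is month number 7

7


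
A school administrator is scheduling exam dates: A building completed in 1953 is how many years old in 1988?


Birth year: 1953
Current year: 1988
Age = current year - birth year
Age = 1988 - 1953 = 35

35


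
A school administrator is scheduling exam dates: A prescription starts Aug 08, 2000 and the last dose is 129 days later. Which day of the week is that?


Start: 2000-08-08 (Tuesday)
Step 1 - find target date: add 129 days
  2000-08-08 + 129 days = 2000-12-15
Step 2 - day of week:
  129 mod 7 = 3
  Tuesday + 3 days -> Friday
Result: Friday (2000-12-15)

Friday


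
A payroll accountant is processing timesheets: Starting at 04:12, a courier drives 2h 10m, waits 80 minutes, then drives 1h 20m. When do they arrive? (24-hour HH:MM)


Depart: 04:12
Leg 1: +130 min -> 06:22
Layover: +80 min -> 07:42
Leg 2: +80 min -> 09:02
Total travel: 290 minutes = 4h 50m
Arrival: 09:02

09:02


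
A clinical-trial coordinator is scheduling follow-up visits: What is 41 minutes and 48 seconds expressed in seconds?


Minutes: 41
Extra seconds: 48
Seconds per minute: 60
Minutes to seconds: 41 x 60 = 2460
Total: 2460 + 48 = 2508

2508


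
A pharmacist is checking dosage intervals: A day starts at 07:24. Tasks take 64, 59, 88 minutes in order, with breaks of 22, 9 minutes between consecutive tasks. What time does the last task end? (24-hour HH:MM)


Start: 07:24 = 444 min from midnight
  after task 1 (64 min): 08:28
  after break (22 min): 08:50
  after task 2 (59 min): 09:49
  after break (9 min): 09:58
  after task 3 (88 min): 11:26
Total elapsed: 242 minutes
End time: 11:26

11:26


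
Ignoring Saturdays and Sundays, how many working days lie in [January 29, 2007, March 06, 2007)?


Start: 2007-01-29 (Monday)
End (exclusive): 2007-03-06 (Tuesday)
Total calendar days: 36
Full weeks: 36 // 7 = 5 -> 25 weekdays
Remaining 1 days starting on Monday:
  Mon(w) -> 1 weekdays
Total business days: 25 + 1 = 26

26


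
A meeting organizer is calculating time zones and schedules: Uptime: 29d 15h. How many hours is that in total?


Days: 29
Extra hours: 15
Hours per day: 24
Days to hours: 29 x 24 = 696
Total: 696 + 15 = 711

711


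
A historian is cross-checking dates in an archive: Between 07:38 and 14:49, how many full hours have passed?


Start: 07:38
End: 14:49
Hour difference: 14 - 7 = 7 hours
Minute difference: 49 - 38 = 11 minutes
Total minutes: 431
Complete hours: 431 / 60 = 7 (remainder 11)

7


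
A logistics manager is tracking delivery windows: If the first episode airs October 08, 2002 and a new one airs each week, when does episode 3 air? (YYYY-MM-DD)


First occurrence: 2002-10-08 (occurrence 1)
Each occurrence is 7 days after the previous.
Occurrence 3 is 2 weeks after the first.
2 weeks = 14 days
2002-10-08 + 14 days = 2002-10-22

2002-10-22


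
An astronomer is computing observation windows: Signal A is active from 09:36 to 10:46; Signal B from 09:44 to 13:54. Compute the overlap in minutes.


Interval A: [576, 646] minutes from midnight
Interval B: [584, 834] minutes from midnight
Overlap start = max(576, 584) = 584
Overlap end = min(646, 834) = 646
Overlap = 646 - 584 = 62 minutes

62


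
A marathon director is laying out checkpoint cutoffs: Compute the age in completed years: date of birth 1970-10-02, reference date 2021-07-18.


Birth: 1970-10-02
Reference: 2021-07-18
Year difference: 2021 - 1970 = 51
Has birthday (10-02) occurred by 07-18? No
Birthday not yet reached this year -> subtract 1
Age in full years: 50

50


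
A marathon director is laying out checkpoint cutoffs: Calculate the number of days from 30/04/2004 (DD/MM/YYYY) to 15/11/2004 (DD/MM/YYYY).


Start date: 2004-04-30
End date: 2004-11-15
Apr 2004: +1 days
May 2004: +31 days
Jun 2004: +30 days
... (5 more months)
Total: 199 days

199


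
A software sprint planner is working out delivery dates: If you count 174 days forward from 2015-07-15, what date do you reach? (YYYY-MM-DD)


Start: 2015-07-15
Adding 174 days
Days remaining in July: 16
After July: 158 days still to add
August 2015: 31 days, 127 remaining
September 2015: 30 days, 97 remaining
October 2015: 31 days, 66 remaining
November 2015: 30 days, 36 remaining
Result: 2016-01-05

2016-01-05


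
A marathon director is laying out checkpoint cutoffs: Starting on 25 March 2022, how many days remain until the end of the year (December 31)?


Start: March 25, 2022
End: December 31, 2022
Days left in March: 6
April: 30
May: 31
June: 30
July: 31
... plus remaining months
Sum of remaining months: 275
Total: 6 + 275 = 281

281


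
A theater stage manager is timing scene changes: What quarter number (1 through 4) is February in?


Month: February (month 2)
Q1: January-March (months 1-3)
Q2: April-June (months 4-6)
Q3: July-September (months 7-9)
Q4: October-December (months 10-12)
Month 2 falls in Q1

1


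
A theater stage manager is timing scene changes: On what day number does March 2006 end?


Month: March
Year: 2006
March is a 31-day month
Total: 31 days

31


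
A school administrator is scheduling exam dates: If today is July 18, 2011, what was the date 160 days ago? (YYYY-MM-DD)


Start: 2011-07-18
Subtracting 160 days
Days already passed in July: 18
After going back through July: 142 more days to subtract
June 2011: 30 days, 112 remaining
May 2011: 31 days, 81 remaining
April 2011: 30 days, 51 remaining
March 2011: 31 days, 20 remaining
Result: 2011-02-08

2011-02-08


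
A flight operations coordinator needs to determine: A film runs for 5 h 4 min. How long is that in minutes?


Hours: 5
Minutes: 4
Convert hours to minutes: 5 x 60 = 300
Add remaining minutes: 300 + 4 = 304

304


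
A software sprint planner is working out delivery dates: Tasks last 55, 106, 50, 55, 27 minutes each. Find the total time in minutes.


Durations: 55, 106, 50, 55, 27
Running sum: 55
+ 106 = 161
+ 50 = 211
+ 55 = 266
+ 27 = 293
Total duration: 293 minutes
That is 4 hours and 53 minutes

293


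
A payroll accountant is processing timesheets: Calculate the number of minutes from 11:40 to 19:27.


Start time: 11:40 = 700 minutes from midnight
End time: 19:27 = 1167 minutes from midnight
Difference: 1167 - 700 = 467 minutes
That is 7 hours and 47 minutes

467


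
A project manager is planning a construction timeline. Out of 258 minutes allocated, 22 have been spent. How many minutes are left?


Total budget: 258 minutes
Time used: 22 minutes
Remaining: 258 - 22 = 236 minutes
Percent used: 8.5%
Percent remaining: 91.5%

236


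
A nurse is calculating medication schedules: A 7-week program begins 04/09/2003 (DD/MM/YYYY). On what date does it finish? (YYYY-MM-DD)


Start: 2003-09-04
Weeks to add: 7
Convert to days: 7 x 7 = 49 days
Add 49 days to 2003-09-04
Result: 2003-10-23

2003-10-23


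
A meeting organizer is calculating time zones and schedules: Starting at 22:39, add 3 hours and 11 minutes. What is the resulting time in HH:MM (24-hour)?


Start time: 22:39
Adding: 3 hours 11 minutes
Minutes: 39 + 11 = 50
Hours: 22 + 3 + 0 = 25
Hour wraparound: 25 mod 24 = 1
Result: 01:50

01:50


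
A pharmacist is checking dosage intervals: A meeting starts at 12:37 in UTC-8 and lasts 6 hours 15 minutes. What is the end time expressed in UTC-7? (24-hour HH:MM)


Start: 12:37 in UTC-8
Step 1 - add duration:
  minutes: 37 + 15 = 52
  hours: 12 + 6 + 0 = 18
  end in UTC-8: 18:52
Step 2 - convert UTC-8 -> UTC-7:
  offset difference: -7 - (-8) = 1 hours
  18 + (1) = 19 -> mod 24 = 19
Result: 19:52 in UTC-7

19:52


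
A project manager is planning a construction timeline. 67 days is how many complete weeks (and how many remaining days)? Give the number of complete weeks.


Total days: 67
Days per week: 7
Division: 67 / 7 = 9 remainder 4
Complete weeks: 9
Remaining days: 4

9


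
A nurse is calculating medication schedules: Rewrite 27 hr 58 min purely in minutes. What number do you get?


Hours: 27
Extra minutes: 58
Minutes per hour: 60
Hours to minutes: 27 x 60 = 1620
Total: 1620 + 58 = 1678

1678


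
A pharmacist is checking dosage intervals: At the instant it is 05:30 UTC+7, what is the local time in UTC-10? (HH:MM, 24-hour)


Local time: 05:30 at UTC+7 (offset 7h)
Target zone: UTC-10 (offset -10h)
Difference: -10 - (7) = -17 hours
Calculation: 5 + (-17) = -12
Wraparound: (-12) mod 24 = 12
Result: 12:30

12:30


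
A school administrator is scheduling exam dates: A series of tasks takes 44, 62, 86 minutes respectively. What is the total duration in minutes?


Durations: 44, 62, 86
Running sum: 44
+ 62 = 106
+ 86 = 192
Total duration: 192 minutes
That is 3 hours and 12 minutes

192


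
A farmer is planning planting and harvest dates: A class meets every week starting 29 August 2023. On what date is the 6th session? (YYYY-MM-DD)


First occurrence: 2023-08-29 (occurrence 1)
Each occurrence is 7 days after the previous.
Occurrence 6 is 5 weeks after the first.
5 weeks = 35 days
2023-08-29 + 35 days = 2023-10-03

2023-10-03


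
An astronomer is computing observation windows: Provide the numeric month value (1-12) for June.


Calendar month order:
5. May
6. June <--
7. July
June is month number 6

6


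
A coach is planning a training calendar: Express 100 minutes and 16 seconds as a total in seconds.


Minutes: 100
Seconds: 16
Convert minutes to seconds: 100 x 60 = 6000
Add remaining seconds: 6000 + 16 = 6016

6016


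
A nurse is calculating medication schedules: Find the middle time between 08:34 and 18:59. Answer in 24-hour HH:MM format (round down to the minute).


Start time: 08:34 = 514 minutes from midnight
End time: 18:59 = 1139 minutes from midnight
Sum: 514 + 1139 = 1653
Midpoint: 1653 / 2 = 826 minutes
Convert: 826 / 60 = 13 hours, 46 minutes
Result: 13:46

13:46


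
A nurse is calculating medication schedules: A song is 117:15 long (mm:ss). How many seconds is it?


Minutes: 117
Extra seconds: 15
Seconds per minute: 60
Minutes to seconds: 117 x 60 = 7020
Total: 7020 + 15 = 7035

7035


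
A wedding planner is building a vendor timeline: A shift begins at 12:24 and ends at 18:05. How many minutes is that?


Start time: 12:24 = 744 minutes from midnight
End time: 18:05 = 1085 minutes from midnight
Difference: 1085 - 744 = 341 minutes
That is 5 hours and 41 minutes

341


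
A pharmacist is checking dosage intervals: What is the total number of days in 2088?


Year: 2088
Check leap year rules:
Divisible by 4? Yes
Divisible by 100? No
2088 is a leap year
Days: 366

366


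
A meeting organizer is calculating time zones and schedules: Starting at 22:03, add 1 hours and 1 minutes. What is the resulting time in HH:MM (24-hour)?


Start time: 22:03
Adding: 1 hours 1 minutes
Minutes: 3 + 1 = 4
Hours: 22 + 1 + 0 = 23
Result: 23:04

23:04


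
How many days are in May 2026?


Month: May
Year: 2026
May is a 31-day month
Total: 31 days

31


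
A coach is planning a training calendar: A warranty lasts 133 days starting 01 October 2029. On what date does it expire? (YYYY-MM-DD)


Start: 2029-10-01
Adding 133 days
Days remaining in October: 30
After October: 103 days still to add
November 2029: 30 days, 73 remaining
December 2029: 31 days, 42 remaining
January 2030: 31 days, 11 remaining
February 2030 has 28 days, need 11
Result: 2030-02-11

2030-02-11


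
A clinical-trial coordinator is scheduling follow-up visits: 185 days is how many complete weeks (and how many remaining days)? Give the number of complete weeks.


Total days: 185
Days per week: 7
Division: 185 / 7 = 26 remainder 3
Complete weeks: 26
Remaining days: 3

26


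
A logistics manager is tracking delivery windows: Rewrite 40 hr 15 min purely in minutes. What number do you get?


Hours: 40
Extra minutes: 15
Minutes per hour: 60
Hours to minutes: 40 x 60 = 2400
Total: 2400 + 15 = 2415

2415


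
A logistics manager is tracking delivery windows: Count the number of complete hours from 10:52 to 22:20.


Start: 10:52
End: 22:20
Hour difference: 22 - 10 = 12 hours
Minute difference: 20 - 52 = -32 minutes
Total minutes: 688
Complete hours: 688 / 60 = 11 (remainder 28)

11


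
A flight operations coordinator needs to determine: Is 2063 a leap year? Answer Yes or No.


Year: 2063
Divisible by 4? 2063 / 4 = 515.75 -> No
Not divisible by 4, so NOT a leap year

No


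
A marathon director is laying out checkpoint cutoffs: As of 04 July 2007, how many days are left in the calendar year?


Start: July 04, 2007
End: December 31, 2007
Days left in July: 27
August: 31
September: 30
October: 31
November: 30
... plus remaining months
Sum of remaining months: 153
Total: 27 + 153 = 180

180


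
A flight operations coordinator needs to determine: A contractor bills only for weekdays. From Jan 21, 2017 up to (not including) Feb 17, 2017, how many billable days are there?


Start: 2017-01-21 (Saturday)
End (exclusive): 2017-02-17 (Friday)
Total calendar days: 27
Full weeks: 27 // 7 = 3 -> 15 weekdays
Remaining 6 days starting on Saturday:
  Sat(-), Sun(-), Mon(w), Tue(w), Wed(w), Thu(w) -> 4 weekdays
Total business days: 15 + 4 = 19

19


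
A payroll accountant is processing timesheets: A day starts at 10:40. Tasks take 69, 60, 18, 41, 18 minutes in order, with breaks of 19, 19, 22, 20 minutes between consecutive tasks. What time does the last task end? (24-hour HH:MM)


Start: 10:40 = 640 min from midnight
  after task 1 (69 min): 11:49
  after break (19 min): 12:08
  after task 2 (60 min): 13:08
  after break (19 min): 13:27
  after task 3 (18 min): 13:45
  after break (22 min): 14:07
  after task 4 (41 min): 14:48
  after break (20 min): 15:08
  after task 5 (18 min): 15:26
Total elapsed: 286 minutes
End time: 15:26

15:26


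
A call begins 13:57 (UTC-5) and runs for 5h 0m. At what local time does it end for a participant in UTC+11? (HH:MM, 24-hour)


Start: 13:57 in UTC-5
Step 1 - add duration:
  minutes: 57 + 0 = 57
  hours: 13 + 5 + 0 = 18
  end in UTC-5: 18:57
Step 2 - convert UTC-5 -> UTC+11:
  offset difference: 11 - (-5) = 16 hours
  18 + (16) = 34 -> mod 24 = 10
Result: 10:57 in UTC+11

10:57


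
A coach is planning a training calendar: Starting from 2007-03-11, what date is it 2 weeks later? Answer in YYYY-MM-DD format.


Start: 2007-03-11
Weeks to add: 2
Convert to days: 2 x 7 = 14 days
Add 14 days to 2007-03-11
Result: 2007-03-25

2007-03-25


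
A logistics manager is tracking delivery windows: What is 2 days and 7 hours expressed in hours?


Days: 2
Extra hours: 7
Hours per day: 24
Days to hours: 2 x 24 = 48
Total: 48 + 7 = 55

55


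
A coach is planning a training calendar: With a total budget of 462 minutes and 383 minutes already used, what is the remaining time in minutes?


Total budget: 462 minutes
Time used: 383 minutes
Remaining: 462 - 383 = 79 minutes
Percent used: 82.9%
Percent remaining: 17.1%

79


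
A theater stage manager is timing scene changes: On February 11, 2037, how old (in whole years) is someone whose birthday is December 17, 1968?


Birth: 1968-12-17
Reference: 2037-02-11
Year difference: 2037 - 1968 = 69
Has birthday (12-17) occurred by 02-11? No
Birthday not yet reached this year -> subtract 1
Age in full years: 68

68


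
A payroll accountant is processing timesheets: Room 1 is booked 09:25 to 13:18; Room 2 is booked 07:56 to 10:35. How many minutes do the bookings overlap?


Interval A: [565, 798] minutes from midnight
Interval B: [476, 635] minutes from midnight
Overlap start = max(565, 476) = 565
Overlap end = min(798, 635) = 635
Overlap = 635 - 565 = 70 minutes

70


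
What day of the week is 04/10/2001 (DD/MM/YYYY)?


Date: 2001-10-04
January 1, 2001 is a Monday
Day of year: 277
Offset from Jan 1: 276 days
276 mod 7 = 3
Result: Thursday

Thursday


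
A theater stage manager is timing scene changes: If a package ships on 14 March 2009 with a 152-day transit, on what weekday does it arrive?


Start: 2009-03-14 (Saturday)
Step 1 - find target date: add 152 days
  2009-03-14 + 152 days = 2009-08-13
Step 2 - day of week:
  152 mod 7 = 5
  Saturday + 5 days -> Thursday
Result: Thursday (2009-08-13)

Thursday


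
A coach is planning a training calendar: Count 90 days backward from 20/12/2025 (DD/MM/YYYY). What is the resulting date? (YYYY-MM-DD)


Start: 2025-12-20
Subtracting 90 days
Days already passed in December: 20
After going back through December: 70 more days to subtract
November 2025: 30 days, 40 remaining
October 2025: 31 days, 9 remaining
September 2025 has 30 days, need 9
Result: 2025-09-21

2025-09-21


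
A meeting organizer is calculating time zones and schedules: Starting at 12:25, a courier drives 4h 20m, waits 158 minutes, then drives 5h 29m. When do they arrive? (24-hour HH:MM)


Depart: 12:25
Leg 1: +260 min -> 16:45
Layover: +158 min -> 19:23
Leg 2: +329 min -> 00:52
Total travel: 747 minutes = 12h 27m
Arrival: 00:52

00:52


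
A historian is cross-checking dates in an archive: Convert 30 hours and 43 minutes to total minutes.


Hours: 30
Minutes: 43
Convert hours to minutes: 30 x 60 = 1800
Add remaining minutes: 1800 + 43 = 1843

1843


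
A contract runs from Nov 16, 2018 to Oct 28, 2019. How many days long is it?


Start date: 2018-11-16
End date: 2019-10-28
Nov 2018: +15 days
Dec 2018: +31 days
Jan 2019: +31 days
... (9 more months)
Total: 346 days

346


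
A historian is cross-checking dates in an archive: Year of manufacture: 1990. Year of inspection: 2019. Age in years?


Birth year: 1990
Current year: 2019
Age = current year - birth year
Age = 2019 - 1990 = 29

29


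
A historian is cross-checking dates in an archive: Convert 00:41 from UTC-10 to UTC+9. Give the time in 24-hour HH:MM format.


Local time: 00:41 at UTC-10 (offset -10h)
Target zone: UTC+9 (offset 9h)
Difference: 9 - (-10) = 19 hours
Calculation: 0 + (19) = 19
Result: 19:41

19:41


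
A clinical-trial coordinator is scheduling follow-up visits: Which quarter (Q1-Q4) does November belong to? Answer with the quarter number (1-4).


Month: November (month 11)
Q1: January-March (months 1-3)
Q2: April-June (months 4-6)
Q3: July-September (months 7-9)
Q4: October-December (months 10-12)
Month 11 falls in Q4

4


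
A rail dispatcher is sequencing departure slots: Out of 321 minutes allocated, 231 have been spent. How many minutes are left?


Total budget: 321 minutes
Time used: 231 minutes
Remaining: 321 - 231 = 90 minutes
Percent used: 72.0%
Percent remaining: 28.0%

90


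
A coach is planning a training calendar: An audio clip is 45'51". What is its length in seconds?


Minutes: 45
Seconds: 51
Convert minutes to seconds: 45 x 60 = 2700
Add remaining seconds: 2700 + 51 = 2751

2751


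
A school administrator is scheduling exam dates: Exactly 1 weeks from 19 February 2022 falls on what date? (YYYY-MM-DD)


Start: 2022-02-19
Weeks to add: 1
Convert to days: 1 x 7 = 7 days
Add 7 days to 2022-02-19
Result: 2022-02-26

2022-02-26


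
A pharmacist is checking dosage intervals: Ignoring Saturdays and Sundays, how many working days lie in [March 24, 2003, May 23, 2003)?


Start: 2003-03-24 (Monday)
End (exclusive): 2003-05-23 (Friday)
Total calendar days: 60
Full weeks: 60 // 7 = 8 -> 40 weekdays
Remaining 4 days starting on Monday:
  Mon(w), Tue(w), Wed(w), Thu(w) -> 4 weekdays
Total business days: 40 + 4 = 44

44


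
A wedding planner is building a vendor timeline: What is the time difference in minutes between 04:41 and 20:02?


Start time: 04:41 = 281 minutes from midnight
End time: 20:02 = 1202 minutes from midnight
Difference: 1202 - 281 = 921 minutes
That is 15 hours and 21 minutes

921


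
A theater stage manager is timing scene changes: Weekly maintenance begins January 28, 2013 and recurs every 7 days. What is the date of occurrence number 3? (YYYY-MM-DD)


First occurrence: 2013-01-28 (occurrence 1)
Each occurrence is 7 days after the previous.
Occurrence 3 is 2 weeks after the first.
2 weeks = 14 days
2013-01-28 + 14 days = 2013-02-11

2013-02-11


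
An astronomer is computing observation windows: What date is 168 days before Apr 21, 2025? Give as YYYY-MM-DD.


Start: 2025-04-21
Subtracting 168 days
Days already passed in April: 21
After going back through April: 147 more days to subtract
March 2025: 31 days, 116 remaining
February 2025: 28 days, 88 remaining
January 2025: 31 days, 57 remaining
December 2024: 31 days, 26 remaining
Result: 2024-11-04

2024-11-04


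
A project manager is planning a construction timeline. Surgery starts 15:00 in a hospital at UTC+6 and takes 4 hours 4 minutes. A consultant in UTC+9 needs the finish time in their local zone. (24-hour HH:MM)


Start: 15:00 in UTC+6
Step 1 - add duration:
  minutes: 0 + 4 = 4
  hours: 15 + 4 + 0 = 19
  end in UTC+6: 19:04
Step 2 - convert UTC+6 -> UTC+9:
  offset difference: 9 - (6) = 3 hours
  19 + (3) = 22 -> mod 24 = 22
Result: 22:04 in UTC+9

22:04


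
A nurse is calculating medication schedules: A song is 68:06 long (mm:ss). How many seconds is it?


Minutes: 68
Extra seconds: 6
Seconds per minute: 60
Minutes to seconds: 68 x 60 = 4080
Total: 4080 + 6 = 4086

4086


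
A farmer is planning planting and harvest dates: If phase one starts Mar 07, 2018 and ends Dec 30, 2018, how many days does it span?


Start date: 2018-03-07
End date: 2018-12-30
Mar 2018: +25 days
Apr 2018: +30 days
May 2018: +31 days
... (7 more months)
Total: 298 days

298


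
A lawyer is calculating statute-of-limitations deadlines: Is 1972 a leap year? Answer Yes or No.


Year: 1972
Divisible by 4? 1972 / 4 = 493.0 -> Yes
Divisible by 100? 1972 / 100 = 19.72 -> No
Divisible by 4 but not 100, so it IS a leap year

Yes


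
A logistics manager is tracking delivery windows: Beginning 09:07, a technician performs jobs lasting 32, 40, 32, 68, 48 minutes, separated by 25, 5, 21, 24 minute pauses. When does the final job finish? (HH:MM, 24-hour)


Start: 09:07 = 547 min from midnight
  after task 1 (32 min): 09:39
  after break (25 min): 10:04
  after task 2 (40 min): 10:44
  after break (5 min): 10:49
  after task 3 (32 min): 11:21
  after break (21 min): 11:42
  after task 4 (68 min): 12:50
  after break (24 min): 13:14
  after task 5 (48 min): 14:02
Total elapsed: 295 minutes
End time: 14:02

14:02


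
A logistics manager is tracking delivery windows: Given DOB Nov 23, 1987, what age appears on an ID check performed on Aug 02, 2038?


Birth: 1987-11-23
Reference: 2038-08-02
Year difference: 2038 - 1987 = 51
Has birthday (11-23) occurred by 08-02? No
Birthday not yet reached this year -> subtract 1
Age in full years: 50

50


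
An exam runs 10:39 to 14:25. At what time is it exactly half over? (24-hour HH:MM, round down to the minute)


Start time: 10:39 = 639 minutes from midnight
End time: 14:25 = 865 minutes from midnight
Sum: 639 + 865 = 1504
Midpoint: 1504 / 2 = 752 minutes
Convert: 752 / 60 = 12 hours, 32 minutes
Result: 12:32

12:32


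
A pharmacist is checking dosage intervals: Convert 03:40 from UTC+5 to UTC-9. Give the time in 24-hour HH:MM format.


Local time: 03:40 at UTC+5 (offset 5h)
Target zone: UTC-9 (offset -9h)
Difference: -9 - (5) = -14 hours
Calculation: 3 + (-14) = -11
Wraparound: (-11) mod 24 = 13
Result: 13:40

13:40


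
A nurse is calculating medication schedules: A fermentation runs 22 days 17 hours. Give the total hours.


Days: 22
Extra hours: 17
Hours per day: 24
Days to hours: 22 x 24 = 528
Total: 528 + 17 = 545

545


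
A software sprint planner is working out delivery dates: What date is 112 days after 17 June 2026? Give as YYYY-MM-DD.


Start: 2026-06-17
Adding 112 days
Days remaining in June: 13
After June: 99 days still to add
July 2026: 31 days, 68 remaining
August 2026: 31 days, 37 remaining
September 2026: 30 days, 7 remaining
October 2026 has 31 days, need 7
Result: 2026-10-07

2026-10-07


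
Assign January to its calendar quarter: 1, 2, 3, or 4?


Month: January (month 1)
Q1: January-March (months 1-3)
Q2: April-June (months 4-6)
Q3: July-September (months 7-9)
Q4: October-December (months 10-12)
Month 1 falls in Q1

1


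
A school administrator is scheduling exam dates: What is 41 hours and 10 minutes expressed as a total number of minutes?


Hours: 41
Minutes: 10
Convert hours to minutes: 41 x 60 = 2460
Add remaining minutes: 2460 + 10 = 2470

2470


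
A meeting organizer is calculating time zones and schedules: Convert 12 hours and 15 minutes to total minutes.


Hours: 12
Extra minutes: 15
Minutes per hour: 60
Hours to minutes: 12 x 60 = 720
Total: 720 + 15 = 735

735


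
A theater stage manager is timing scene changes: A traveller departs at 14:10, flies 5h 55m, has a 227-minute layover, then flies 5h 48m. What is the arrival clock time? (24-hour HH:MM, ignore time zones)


Depart: 14:10
Leg 1: +355 min -> 20:05
Layover: +227 min -> 23:52
Leg 2: +348 min -> 05:40
Total travel: 930 minutes = 15h 30m
Arrival: 05:40

05:40


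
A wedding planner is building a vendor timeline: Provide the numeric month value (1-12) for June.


Calendar month order:
5. May
6. June <--
7. July
June is month number 6

6


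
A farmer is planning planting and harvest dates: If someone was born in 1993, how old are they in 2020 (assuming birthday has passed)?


Birth year: 1993
Current year: 2020
Age = current year - birth year
Age = 2020 - 1993 = 27

27


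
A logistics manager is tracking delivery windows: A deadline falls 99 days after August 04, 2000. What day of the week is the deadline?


Start: 2000-08-04 (Friday)
Step 1 - find target date: add 99 days
  2000-08-04 + 99 days = 2000-11-11
Step 2 - day of week:
  99 mod 7 = 1
  Friday + 1 days -> Saturday
Result: Saturday (2000-11-11)

Saturday


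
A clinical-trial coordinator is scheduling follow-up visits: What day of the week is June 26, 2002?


Date: 2002-06-26
January 1, 2002 is a Tuesday
Day of year: 177
Offset from Jan 1: 176 days
176 mod 7 = 1
Result: Wednesday

Wednesday


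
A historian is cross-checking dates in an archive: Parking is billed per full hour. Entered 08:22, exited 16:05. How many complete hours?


Start: 08:22
End: 16:05
Hour difference: 16 - 8 = 8 hours
Minute difference: 5 - 22 = -17 minutes
Total minutes: 463
Complete hours: 463 / 60 = 7 (remainder 43)

7


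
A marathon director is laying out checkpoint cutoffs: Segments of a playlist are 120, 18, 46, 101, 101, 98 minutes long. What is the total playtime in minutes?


Durations: 120, 18, 46, 101, 101, 98
Running sum: 120
+ 18 = 138
+ 46 = 184
+ 101 = 285
+ 101 = 386
+ 98 = 484
Total duration: 484 minutes
That is 8 hours and 4 minutes

484


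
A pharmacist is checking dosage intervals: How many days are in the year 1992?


Year: 1992
Check leap year rules:
Divisible by 4? Yes
Divisible by 100? No
1992 is a leap year
Days: 366

366


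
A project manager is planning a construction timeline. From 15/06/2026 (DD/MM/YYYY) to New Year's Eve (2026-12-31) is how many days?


Start: June 15, 2026
End: December 31, 2026
Days left in June: 15
July: 31
August: 31
September: 30
October: 31
... plus remaining months
Sum of remaining months: 184
Total: 15 + 184 = 199

199


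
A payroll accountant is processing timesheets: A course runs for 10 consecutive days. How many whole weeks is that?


Total days: 10
Days per week: 7
Division: 10 / 7 = 1 remainder 3
Complete weeks: 1
Remaining days: 3

1


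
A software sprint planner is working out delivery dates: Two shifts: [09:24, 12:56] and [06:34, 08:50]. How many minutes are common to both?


Interval A: [564, 776] minutes from midnight
Interval B: [394, 530] minutes from midnight
Overlap start = max(564, 394) = 564
Overlap end = min(776, 530) = 530
End <= start, so the intervals do not overlap: 0 minutes

0


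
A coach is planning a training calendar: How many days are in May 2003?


Month: May
Year: 2003
May is a 31-day month
Total: 31 days

31


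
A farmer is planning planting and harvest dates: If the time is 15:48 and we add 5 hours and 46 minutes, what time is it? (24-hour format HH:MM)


Start time: 15:48
Adding: 5 hours 46 minutes
Minutes: 48 + 46 = 94
Minute overflow: 94 >= 60, so carry 1 hour, minutes = 34
Hours: 15 + 5 + 1 = 21
Result: 21:34

21:34


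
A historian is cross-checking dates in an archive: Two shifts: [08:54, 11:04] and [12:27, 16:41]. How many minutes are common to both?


Interval A: [534, 664] minutes from midnight
Interval B: [747, 1001] minutes from midnight
Overlap start = max(534, 747) = 747
Overlap end = min(664, 1001) = 664
End <= start, so the intervals do not overlap: 0 minutes

0


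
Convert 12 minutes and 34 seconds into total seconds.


Minutes: 12
Seconds: 34
Convert minutes to seconds: 12 x 60 = 720
Add remaining seconds: 720 + 34 = 754

754


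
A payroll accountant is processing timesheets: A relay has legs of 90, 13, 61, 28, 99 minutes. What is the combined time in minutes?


Durations: 90, 13, 61, 28, 99
Running sum: 90
+ 13 = 103
+ 61 = 164
+ 28 = 192
+ 99 = 291
Total duration: 291 minutes
That is 4 hours and 51 minutes

291


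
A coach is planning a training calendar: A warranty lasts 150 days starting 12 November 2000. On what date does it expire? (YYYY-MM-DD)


Start: 2000-11-12
Adding 150 days
Days remaining in November: 18
After November: 132 days still to add
December 2000: 31 days, 101 remaining
January 2001: 31 days, 70 remaining
February 2001: 28 days, 42 remaining
March 2001: 31 days, 11 remaining
Result: 2001-04-11

2001-04-11


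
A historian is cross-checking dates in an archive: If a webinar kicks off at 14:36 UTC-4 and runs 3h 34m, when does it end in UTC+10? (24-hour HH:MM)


Start: 14:36 in UTC-4
Step 1 - add duration:
  minutes: 36 + 34 = 70 (carry 1h)
  hours: 14 + 3 + 1 = 18
  end in UTC-4: 18:10
Step 2 - convert UTC-4 -> UTC+10:
  offset difference: 10 - (-4) = 14 hours
  18 + (14) = 32 -> mod 24 = 8
Result: 08:10 in UTC+10

08:10


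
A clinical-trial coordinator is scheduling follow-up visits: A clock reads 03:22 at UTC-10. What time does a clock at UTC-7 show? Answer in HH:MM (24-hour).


Local time: 03:22 at UTC-10 (offset -10h)
Target zone: UTC-7 (offset -7h)
Difference: -7 - (-10) = 3 hours
Calculation: 3 + (3) = 6
Result: 06:22

06:22


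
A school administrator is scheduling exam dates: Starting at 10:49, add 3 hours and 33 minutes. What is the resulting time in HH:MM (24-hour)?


Start time: 10:49
Adding: 3 hours 33 minutes
Minutes: 49 + 33 = 82
Minute overflow: 82 >= 60, so carry 1 hour, minutes = 22
Hours: 10 + 3 + 1 = 14
Result: 14:22

14:22
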